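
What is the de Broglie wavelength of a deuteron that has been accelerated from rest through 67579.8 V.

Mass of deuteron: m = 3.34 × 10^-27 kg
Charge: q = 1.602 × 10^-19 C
7.79 × 10^-14 m

When a particle is accelerated through voltage V, it gains kinetic energy KE = qV.

The de Broglie wavelength is then λ = h/√(2mqV):

λ = h/√(2mqV)
λ = (6.626 × 10^-34 J·s) / √(2 × 3.34 × 10^-27 kg × 1.602 × 10^-19 C × 67579.8 V)
λ = 7.79 × 10^-14 m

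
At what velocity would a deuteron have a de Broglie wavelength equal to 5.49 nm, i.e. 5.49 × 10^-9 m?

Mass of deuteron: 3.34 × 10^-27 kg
3.61 × 10^1 m/s

From λ = h/(mv), solve for v:

v = h/(mλ)
v = (6.626 × 10^-34 J·s) / (3.34 × 10^-27 kg × 5.49 × 10^-9 m)
v = 3.61 × 10^1 m/s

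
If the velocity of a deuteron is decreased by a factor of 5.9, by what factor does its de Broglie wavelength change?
The wavelength increases by a factor of 5.9.

From λ = h/(mv), the wavelength is inversely proportional to velocity:

λ ∝ 1/v

If v → v/5.9, then λ → 5.9λ

When velocity is decreased by a factor of 5.9, the wavelength increases by a factor of 5.9.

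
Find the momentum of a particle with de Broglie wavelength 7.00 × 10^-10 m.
9.47 × 10^-25 kg·m/s

From the de Broglie relation λ = h/p, we solve for p:

p = h/λ
p = (6.626 × 10^-34 J·s) / (7.00 × 10^-10 m)
p = 9.47 × 10^-25 kg·m/s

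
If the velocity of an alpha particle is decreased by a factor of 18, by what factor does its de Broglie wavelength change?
The wavelength increases by a factor of 18.

From λ = h/(mv), the wavelength is inversely proportional to velocity:

λ ∝ 1/v

If v → v/18, then λ → 18λ

When velocity is decreased by a factor of 18, the wavelength increases by a factor of 18.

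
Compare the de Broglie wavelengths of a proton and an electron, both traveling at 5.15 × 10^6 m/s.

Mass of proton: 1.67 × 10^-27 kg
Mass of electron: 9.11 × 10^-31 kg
The electron has the longer wavelength.

Using λ = h/(mv), since both particles have the same velocity, the wavelength depends only on mass.

For proton: λ₁ = h/(m₁v) = 7.70 × 10^-14 m
For electron: λ₂ = h/(m₂v) = 1.41 × 10^-10 m

Since λ ∝ 1/m at constant velocity, the lighter particle has the longer wavelength.

The electron has the longer de Broglie wavelength.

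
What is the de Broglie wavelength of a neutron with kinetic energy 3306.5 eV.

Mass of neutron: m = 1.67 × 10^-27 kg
4.98 × 10^-13 m

Using λ = h/√(2mKE):

First convert KE to Joules: KE = 3306.5 eV = 5.298 × 10^-16 J

λ = h/√(2mKE)
λ = (6.626 × 10^-34 J·s) / √(2 × 1.67 × 10^-27 kg × 5.298 × 10^-16 J)
λ = 4.98 × 10^-13 m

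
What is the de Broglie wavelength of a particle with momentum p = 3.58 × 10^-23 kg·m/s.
1.85 × 10^-11 m

Using the de Broglie relation λ = h/p:

λ = h/p
λ = (6.626 × 10^-34 J·s) / (3.58 × 10^-23 kg·m/s)
λ = 1.85 × 10^-11 m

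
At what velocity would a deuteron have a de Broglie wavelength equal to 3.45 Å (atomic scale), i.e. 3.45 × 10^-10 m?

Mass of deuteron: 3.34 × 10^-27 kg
5.75 × 10^2 m/s

From λ = h/(mv), solve for v:

v = h/(mλ)
v = (6.626 × 10^-34 J·s) / (3.34 × 10^-27 kg × 3.45 × 10^-10 m)
v = 5.75 × 10^2 m/s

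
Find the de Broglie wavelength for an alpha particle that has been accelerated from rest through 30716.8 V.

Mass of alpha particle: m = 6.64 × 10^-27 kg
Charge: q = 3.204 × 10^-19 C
5.80 × 10^-14 m

When a particle is accelerated through voltage V, it gains kinetic energy KE = qV.

The de Broglie wavelength is then λ = h/√(2mqV):

λ = h/√(2mqV)
λ = (6.626 × 10^-34 J·s) / √(2 × 6.64 × 10^-27 kg × 3.204 × 10^-19 C × 30716.8 V)
λ = 5.80 × 10^-14 m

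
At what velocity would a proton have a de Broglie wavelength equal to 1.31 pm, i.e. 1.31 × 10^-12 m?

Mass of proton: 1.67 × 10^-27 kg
3.03 × 10^5 m/s

From λ = h/(mv), solve for v:

v = h/(mλ)
v = (6.626 × 10^-34 J·s) / (1.67 × 10^-27 kg × 1.31 × 10^-12 m)
v = 3.03 × 10^5 m/s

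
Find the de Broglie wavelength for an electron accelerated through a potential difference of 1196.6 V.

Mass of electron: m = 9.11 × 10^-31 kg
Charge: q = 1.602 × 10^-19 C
3.55 × 10^-11 m

When a particle is accelerated through voltage V, it gains kinetic energy KE = qV.

The de Broglie wavelength is then λ = h/√(2mqV):

λ = h/√(2mqV)
λ = (6.626 × 10^-34 J·s) / √(2 × 9.11 × 10^-31 kg × 1.602 × 10^-19 C × 1196.6 V)
λ = 3.55 × 10^-11 m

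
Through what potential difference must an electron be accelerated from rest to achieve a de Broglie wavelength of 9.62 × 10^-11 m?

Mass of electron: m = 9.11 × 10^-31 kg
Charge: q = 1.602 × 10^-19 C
163 V

From λ = h/√(2mqV), we solve for V:

λ² = h²/(2mqV)
V = h²/(2mqλ²)
V = (6.626 × 10^-34 J·s)² / (2 × 9.11 × 10^-31 kg × 1.602 × 10^-19 C × (9.62 × 10^-11 m)²)
V = 163 V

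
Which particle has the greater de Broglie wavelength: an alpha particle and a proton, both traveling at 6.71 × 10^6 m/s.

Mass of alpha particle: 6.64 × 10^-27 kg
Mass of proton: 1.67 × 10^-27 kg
The proton has the longer wavelength.

Using λ = h/(mv), since both particles have the same velocity, the wavelength depends only on mass.

For alpha particle: λ₁ = h/(m₁v) = 1.49 × 10^-14 m
For proton: λ₂ = h/(m₂v) = 5.91 × 10^-14 m

Since λ ∝ 1/m at constant velocity, the lighter particle has the longer wavelength.

The proton has the longer de Broglie wavelength.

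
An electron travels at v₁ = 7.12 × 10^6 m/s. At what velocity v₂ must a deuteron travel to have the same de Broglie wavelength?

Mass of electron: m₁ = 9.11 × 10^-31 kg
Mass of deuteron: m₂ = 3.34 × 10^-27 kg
v₂ = 1.94 × 10^3 m/s

For equal de Broglie wavelengths: λ₁ = λ₂

h/(m₁v₁) = h/(m₂v₂)
m₁v₁ = m₂v₂
v₂ = v₁ · (m₁/m₂)

v₂ = 7.12 × 10^6 m/s × (9.11 × 10^-31 kg / 3.34 × 10^-27 kg)
v₂ = 1.94 × 10^3 m/s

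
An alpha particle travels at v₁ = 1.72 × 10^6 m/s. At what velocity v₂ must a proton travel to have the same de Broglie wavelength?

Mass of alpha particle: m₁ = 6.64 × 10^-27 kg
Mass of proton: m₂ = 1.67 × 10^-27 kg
v₂ = 6.84 × 10^6 m/s

For equal de Broglie wavelengths: λ₁ = λ₂

h/(m₁v₁) = h/(m₂v₂)
m₁v₁ = m₂v₂
v₂ = v₁ · (m₁/m₂)

v₂ = 1.72 × 10^6 m/s × (6.64 × 10^-27 kg / 1.67 × 10^-27 kg)
v₂ = 6.84 × 10^6 m/s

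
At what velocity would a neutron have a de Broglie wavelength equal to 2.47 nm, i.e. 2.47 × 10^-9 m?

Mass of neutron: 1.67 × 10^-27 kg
1.61 × 10^2 m/s

From λ = h/(mv), solve for v:

v = h/(mλ)
v = (6.626 × 10^-34 J·s) / (1.67 × 10^-27 kg × 2.47 × 10^-9 m)
v = 1.61 × 10^2 m/s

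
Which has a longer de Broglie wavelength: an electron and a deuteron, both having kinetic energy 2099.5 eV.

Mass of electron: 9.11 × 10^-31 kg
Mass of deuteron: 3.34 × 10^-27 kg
The electron has the longer wavelength.

Using λ = h/√(2mKE):

For electron: λ₁ = h/√(2m₁KE) = 2.68 × 10^-11 m
For deuteron: λ₂ = h/√(2m₂KE) = 4.42 × 10^-13 m

Since λ ∝ 1/√m at constant kinetic energy, the lighter particle has the longer wavelength.

The electron has the longer de Broglie wavelength.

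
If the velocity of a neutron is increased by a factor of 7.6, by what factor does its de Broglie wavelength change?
The wavelength decreases by a factor of 7.6.

From λ = h/(mv), the wavelength is inversely proportional to velocity:

λ ∝ 1/v

If v → 7.6v, then λ → λ/7.6

When velocity is increased by a factor of 7.6, the wavelength decreases by a factor of 7.6.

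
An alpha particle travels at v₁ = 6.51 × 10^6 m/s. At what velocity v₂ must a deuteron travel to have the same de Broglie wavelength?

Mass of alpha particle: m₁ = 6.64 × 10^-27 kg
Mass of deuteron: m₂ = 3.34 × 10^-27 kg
v₂ = 1.29 × 10^7 m/s

For equal de Broglie wavelengths: λ₁ = λ₂

h/(m₁v₁) = h/(m₂v₂)
m₁v₁ = m₂v₂
v₂ = v₁ · (m₁/m₂)

v₂ = 6.51 × 10^6 m/s × (6.64 × 10^-27 kg / 3.34 × 10^-27 kg)
v₂ = 1.29 × 10^7 m/s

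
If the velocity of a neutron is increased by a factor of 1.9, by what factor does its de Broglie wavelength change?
The wavelength decreases by a factor of 1.9.

From λ = h/(mv), the wavelength is inversely proportional to velocity:

λ ∝ 1/v

If v → 1.9v, then λ → λ/1.9

When velocity is increased by a factor of 1.9, the wavelength decreases by a factor of 1.9.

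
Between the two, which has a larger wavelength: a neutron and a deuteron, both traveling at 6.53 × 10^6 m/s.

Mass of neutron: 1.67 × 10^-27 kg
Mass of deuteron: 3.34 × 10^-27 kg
The neutron has the longer wavelength.

Using λ = h/(mv), since both particles have the same velocity, the wavelength depends only on mass.

For neutron: λ₁ = h/(m₁v) = 6.08 × 10^-14 m
For deuteron: λ₂ = h/(m₂v) = 3.04 × 10^-14 m

Since λ ∝ 1/m at constant velocity, the lighter particle has the longer wavelength.

The neutron has the longer de Broglie wavelength.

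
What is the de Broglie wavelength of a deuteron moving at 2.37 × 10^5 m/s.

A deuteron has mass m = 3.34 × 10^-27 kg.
8.37 × 10^-13 m

Using the de Broglie relation λ = h/(mv):

λ = h/(mv)
λ = (6.626 × 10^-34 J·s) / (3.34 × 10^-27 kg × 2.37 × 10^5 m/s)
λ = 8.37 × 10^-13 m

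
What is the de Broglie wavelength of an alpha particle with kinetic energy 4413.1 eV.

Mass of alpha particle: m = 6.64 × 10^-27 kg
2.16 × 10^-13 m

Using λ = h/√(2mKE):

First convert KE to Joules: KE = 4413.1 eV = 7.071 × 10^-16 J

λ = h/√(2mKE)
λ = (6.626 × 10^-34 J·s) / √(2 × 6.64 × 10^-27 kg × 7.071 × 10^-16 J)
λ = 2.16 × 10^-13 m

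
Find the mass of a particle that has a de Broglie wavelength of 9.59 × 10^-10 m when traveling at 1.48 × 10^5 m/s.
4.67 × 10^-30 kg

From the de Broglie relation λ = h/(mv), we solve for m:

m = h/(λv)
m = (6.626 × 10^-34 J·s) / (9.59 × 10^-10 m × 1.48 × 10^5 m/s)
m = 4.67 × 10^-30 kg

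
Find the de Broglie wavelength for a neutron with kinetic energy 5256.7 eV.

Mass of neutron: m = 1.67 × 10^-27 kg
3.95 × 10^-13 m

Using λ = h/√(2mKE):

First convert KE to Joules: KE = 5256.7 eV = 8.422 × 10^-16 J

λ = h/√(2mKE)
λ = (6.626 × 10^-34 J·s) / √(2 × 1.67 × 10^-27 kg × 8.422 × 10^-16 J)
λ = 3.95 × 10^-13 m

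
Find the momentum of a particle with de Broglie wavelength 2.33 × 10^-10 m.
2.84 × 10^-24 kg·m/s

From the de Broglie relation λ = h/p, we solve for p:

p = h/λ
p = (6.626 × 10^-34 J·s) / (2.33 × 10^-10 m)
p = 2.84 × 10^-24 kg·m/s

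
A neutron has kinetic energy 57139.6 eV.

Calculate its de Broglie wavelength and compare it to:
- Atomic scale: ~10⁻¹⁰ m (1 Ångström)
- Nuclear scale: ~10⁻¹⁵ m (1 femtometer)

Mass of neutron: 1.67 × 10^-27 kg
λ = 1.20 × 10^-13 m, which is between nuclear and atomic scales.

Using λ = h/√(2mKE):

KE = 57139.6 eV = 9.155 × 10^-15 J

λ = h/√(2mKE)
λ = (6.626 × 10^-34 J·s) / √(2 × 1.67 × 10^-27 kg × 9.155 × 10^-15 J)
λ = 1.20 × 10^-13 m

Comparison:
- Atomic scale (10⁻¹⁰ m): λ is 0.0012× this size
- Nuclear scale (10⁻¹⁵ m): λ is 1.2e+02× this size

The wavelength is between nuclear and atomic scales.

This wavelength is appropriate for probing atomic structure but too large for nuclear physics experiments.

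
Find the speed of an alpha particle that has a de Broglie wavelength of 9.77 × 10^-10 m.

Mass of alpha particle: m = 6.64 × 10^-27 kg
1.02 × 10^2 m/s

From the de Broglie relation λ = h/(mv), we solve for v:

v = h/(mλ)
v = (6.626 × 10^-34 J·s) / (6.64 × 10^-27 kg × 9.77 × 10^-10 m)
v = 1.02 × 10^2 m/s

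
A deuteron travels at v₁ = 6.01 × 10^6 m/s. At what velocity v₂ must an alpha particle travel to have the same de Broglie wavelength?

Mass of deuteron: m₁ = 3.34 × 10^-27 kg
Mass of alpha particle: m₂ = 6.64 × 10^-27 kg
v₂ = 3.02 × 10^6 m/s

For equal de Broglie wavelengths: λ₁ = λ₂

h/(m₁v₁) = h/(m₂v₂)
m₁v₁ = m₂v₂
v₂ = v₁ · (m₁/m₂)

v₂ = 6.01 × 10^6 m/s × (3.34 × 10^-27 kg / 6.64 × 10^-27 kg)
v₂ = 3.02 × 10^6 m/s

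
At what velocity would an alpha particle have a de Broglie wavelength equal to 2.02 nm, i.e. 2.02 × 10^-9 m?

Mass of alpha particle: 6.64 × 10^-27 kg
4.94 × 10^1 m/s

From λ = h/(mv), solve for v:

v = h/(mλ)
v = (6.626 × 10^-34 J·s) / (6.64 × 10^-27 kg × 2.02 × 10^-9 m)
v = 4.94 × 10^1 m/s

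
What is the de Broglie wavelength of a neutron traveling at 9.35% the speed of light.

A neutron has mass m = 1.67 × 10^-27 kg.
1.42 × 10^-14 m

Using the de Broglie relation λ = h/(mv):

v = 9.35% × c = 2.803 × 10^7 m/s

λ = h/(mv)
λ = (6.626 × 10^-34 J·s) / (1.67 × 10^-27 kg × 2.803 × 10^7 m/s)
λ = 1.42 × 10^-14 m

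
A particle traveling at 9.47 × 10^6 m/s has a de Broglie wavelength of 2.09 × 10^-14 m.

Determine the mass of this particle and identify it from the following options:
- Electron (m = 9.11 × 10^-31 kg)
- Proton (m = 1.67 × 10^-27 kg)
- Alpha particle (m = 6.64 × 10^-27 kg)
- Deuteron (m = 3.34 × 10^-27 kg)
The particle is a deuteron.

From λ = h/(mv), solve for mass:

m = h/(λv)
m = (6.626 × 10^-34 J·s) / (2.09 × 10^-14 m × 9.47 × 10^6 m/s)
m = 3.35 × 10^-27 kg

Comparing with the listed masses, this is closest to a deuteron.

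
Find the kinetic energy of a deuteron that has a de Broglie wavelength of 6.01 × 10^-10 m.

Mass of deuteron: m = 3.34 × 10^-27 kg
1.82 × 10^-22 J (or 1.14 × 10^-3 eV)

From λ = h/√(2mKE), we solve for KE:

λ² = h²/(2mKE)
KE = h²/(2mλ²)
KE = (6.626 × 10^-34 J·s)² / (2 × 3.34 × 10^-27 kg × (6.01 × 10^-10 m)²)
KE = 1.82 × 10^-22 J
KE = 1.14 × 10^-3 eV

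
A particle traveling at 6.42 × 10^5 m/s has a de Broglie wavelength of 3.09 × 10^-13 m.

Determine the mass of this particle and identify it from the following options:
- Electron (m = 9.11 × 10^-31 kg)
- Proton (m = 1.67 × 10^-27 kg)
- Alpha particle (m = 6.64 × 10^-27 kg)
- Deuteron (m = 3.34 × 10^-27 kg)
The particle is a deuteron.

From λ = h/(mv), solve for mass:

m = h/(λv)
m = (6.626 × 10^-34 J·s) / (3.09 × 10^-13 m × 6.42 × 10^5 m/s)
m = 3.34 × 10^-27 kg

Comparing with the listed masses, this is closest to a deuteron.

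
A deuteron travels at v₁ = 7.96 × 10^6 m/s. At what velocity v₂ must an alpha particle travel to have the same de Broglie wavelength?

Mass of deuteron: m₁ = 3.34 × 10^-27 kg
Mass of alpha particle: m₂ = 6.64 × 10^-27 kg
v₂ = 4.00 × 10^6 m/s

For equal de Broglie wavelengths: λ₁ = λ₂

h/(m₁v₁) = h/(m₂v₂)
m₁v₁ = m₂v₂
v₂ = v₁ · (m₁/m₂)

v₂ = 7.96 × 10^6 m/s × (3.34 × 10^-27 kg / 6.64 × 10^-27 kg)
v₂ = 4.00 × 10^6 m/s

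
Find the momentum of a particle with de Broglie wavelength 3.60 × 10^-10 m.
1.84 × 10^-24 kg·m/s

From the de Broglie relation λ = h/p, we solve for p:

p = h/λ
p = (6.626 × 10^-34 J·s) / (3.60 × 10^-10 m)
p = 1.84 × 10^-24 kg·m/s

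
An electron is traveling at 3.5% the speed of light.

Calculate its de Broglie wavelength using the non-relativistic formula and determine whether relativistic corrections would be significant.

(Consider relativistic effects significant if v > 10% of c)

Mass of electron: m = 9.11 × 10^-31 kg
No, relativistic corrections are not needed.

Using the non-relativistic de Broglie formula λ = h/(mv):

v = 3.5% × c = 1.049 × 10^7 m/s

λ = h/(mv)
λ = (6.626 × 10^-34 J·s) / (9.11 × 10^-31 kg × 1.049 × 10^7 m/s)
λ = 6.93 × 10^-11 m

Since v = 3.5% of c < 10% of c, relativistic corrections are NOT significant and this non-relativistic result is a good approximation.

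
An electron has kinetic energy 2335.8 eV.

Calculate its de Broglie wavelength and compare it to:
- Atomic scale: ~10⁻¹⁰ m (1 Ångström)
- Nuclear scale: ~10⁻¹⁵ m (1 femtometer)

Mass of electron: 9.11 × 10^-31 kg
λ = 2.54 × 10^-11 m, which is between nuclear and atomic scales.

Using λ = h/√(2mKE):

KE = 2335.8 eV = 3.742 × 10^-16 J

λ = h/√(2mKE)
λ = (6.626 × 10^-34 J·s) / √(2 × 9.11 × 10^-31 kg × 3.742 × 10^-16 J)
λ = 2.54 × 10^-11 m

Comparison:
- Atomic scale (10⁻¹⁰ m): λ is 0.25× this size
- Nuclear scale (10⁻¹⁵ m): λ is 2.5e+04× this size

The wavelength is between nuclear and atomic scales.

This wavelength is appropriate for probing atomic structure but too large for nuclear physics experiments.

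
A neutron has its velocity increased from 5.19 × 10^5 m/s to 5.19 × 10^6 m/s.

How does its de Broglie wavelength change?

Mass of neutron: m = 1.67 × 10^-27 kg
The wavelength decreases by a factor of 10.

Using λ = h/(mv):

Initial wavelength: λ₁ = h/(mv₁) = 7.64 × 10^-13 m
Final wavelength: λ₂ = h/(mv₂) = 7.64 × 10^-14 m

Since λ ∝ 1/v, when velocity increases by a factor of 10, the wavelength decreases by a factor of 10.

λ₂/λ₁ = v₁/v₂ = 1/10

The wavelength decreases by a factor of 10.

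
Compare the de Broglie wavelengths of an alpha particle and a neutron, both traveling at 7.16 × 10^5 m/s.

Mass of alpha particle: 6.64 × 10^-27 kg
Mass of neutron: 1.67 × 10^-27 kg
The neutron has the longer wavelength.

Using λ = h/(mv), since both particles have the same velocity, the wavelength depends only on mass.

For alpha particle: λ₁ = h/(m₁v) = 1.39 × 10^-13 m
For neutron: λ₂ = h/(m₂v) = 5.54 × 10^-13 m

Since λ ∝ 1/m at constant velocity, the lighter particle has the longer wavelength.

The neutron has the longer de Broglie wavelength.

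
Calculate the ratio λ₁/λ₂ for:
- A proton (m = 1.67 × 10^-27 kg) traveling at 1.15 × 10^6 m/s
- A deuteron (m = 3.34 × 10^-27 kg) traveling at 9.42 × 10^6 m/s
λ₁/λ₂ = 16.4

Using λ = h/(mv):

λ₁ = h/(m₁v₁) = 3.45 × 10^-13 m
λ₂ = h/(m₂v₂) = 2.11 × 10^-14 m

Ratio λ₁/λ₂ = (m₂v₂)/(m₁v₁)
         = (3.34 × 10^-27 kg × 9.42 × 10^6 m/s) / (1.67 × 10^-27 kg × 1.15 × 10^6 m/s)
         = 16.4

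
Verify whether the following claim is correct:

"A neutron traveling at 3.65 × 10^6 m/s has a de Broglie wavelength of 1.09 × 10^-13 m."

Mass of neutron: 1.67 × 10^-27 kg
True

The claim is correct.

Using λ = h/(mv):
λ = (6.626 × 10^-34 J·s) / (1.67 × 10^-27 kg × 3.65 × 10^6 m/s)
λ = 1.09 × 10^-13 m

This matches the claimed value.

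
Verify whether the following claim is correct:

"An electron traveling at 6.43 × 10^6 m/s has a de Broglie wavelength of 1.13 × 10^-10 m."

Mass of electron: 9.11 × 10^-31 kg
True

The claim is correct.

Using λ = h/(mv):
λ = (6.626 × 10^-34 J·s) / (9.11 × 10^-31 kg × 6.43 × 10^6 m/s)
λ = 1.13 × 10^-10 m

This matches the claimed value.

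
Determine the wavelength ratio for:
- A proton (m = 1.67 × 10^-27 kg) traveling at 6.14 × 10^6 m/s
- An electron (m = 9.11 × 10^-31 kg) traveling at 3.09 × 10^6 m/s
λ₁/λ₂ = 2.75 × 10^-4

Using λ = h/(mv):

λ₁ = h/(m₁v₁) = 6.46 × 10^-14 m
λ₂ = h/(m₂v₂) = 2.35 × 10^-10 m

Ratio λ₁/λ₂ = (m₂v₂)/(m₁v₁)
         = (9.11 × 10^-31 kg × 3.09 × 10^6 m/s) / (1.67 × 10^-27 kg × 6.14 × 10^6 m/s)
         = 2.75 × 10^-4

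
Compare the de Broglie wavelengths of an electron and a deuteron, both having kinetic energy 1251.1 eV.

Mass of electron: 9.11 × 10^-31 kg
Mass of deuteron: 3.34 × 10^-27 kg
The electron has the longer wavelength.

Using λ = h/√(2mKE):

For electron: λ₁ = h/√(2m₁KE) = 3.47 × 10^-11 m
For deuteron: λ₂ = h/√(2m₂KE) = 5.73 × 10^-13 m

Since λ ∝ 1/√m at constant kinetic energy, the lighter particle has the longer wavelength.

The electron has the longer de Broglie wavelength.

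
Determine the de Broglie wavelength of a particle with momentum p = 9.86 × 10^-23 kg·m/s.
6.72 × 10^-12 m

Using the de Broglie relation λ = h/p:

λ = h/p
λ = (6.626 × 10^-34 J·s) / (9.86 × 10^-23 kg·m/s)
λ = 6.72 × 10^-12 m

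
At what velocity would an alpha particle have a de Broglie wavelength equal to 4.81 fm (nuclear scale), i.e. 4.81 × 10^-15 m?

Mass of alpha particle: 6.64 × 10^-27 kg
2.07 × 10^7 m/s

From λ = h/(mv), solve for v:

v = h/(mλ)
v = (6.626 × 10^-34 J·s) / (6.64 × 10^-27 kg × 4.81 × 10^-15 m)
v = 2.07 × 10^7 m/s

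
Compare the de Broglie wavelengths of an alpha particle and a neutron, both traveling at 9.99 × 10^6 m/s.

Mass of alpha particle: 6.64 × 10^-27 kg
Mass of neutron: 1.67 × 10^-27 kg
The neutron has the longer wavelength.

Using λ = h/(mv), since both particles have the same velocity, the wavelength depends only on mass.

For alpha particle: λ₁ = h/(m₁v) = 9.99 × 10^-15 m
For neutron: λ₂ = h/(m₂v) = 3.97 × 10^-14 m

Since λ ∝ 1/m at constant velocity, the lighter particle has the longer wavelength.

The neutron has the longer de Broglie wavelength.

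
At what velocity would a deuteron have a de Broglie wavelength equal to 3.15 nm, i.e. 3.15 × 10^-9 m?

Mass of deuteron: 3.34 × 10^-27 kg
6.30 × 10^1 m/s

From λ = h/(mv), solve for v:

v = h/(mλ)
v = (6.626 × 10^-34 J·s) / (3.34 × 10^-27 kg × 3.15 × 10^-9 m)
v = 6.30 × 10^1 m/s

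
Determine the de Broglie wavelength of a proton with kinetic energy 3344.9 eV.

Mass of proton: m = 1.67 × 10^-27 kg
4.95 × 10^-13 m

Using λ = h/√(2mKE):

First convert KE to Joules: KE = 3344.9 eV = 5.359 × 10^-16 J

λ = h/√(2mKE)
λ = (6.626 × 10^-34 J·s) / √(2 × 1.67 × 10^-27 kg × 5.359 × 10^-16 J)
λ = 4.95 × 10^-13 m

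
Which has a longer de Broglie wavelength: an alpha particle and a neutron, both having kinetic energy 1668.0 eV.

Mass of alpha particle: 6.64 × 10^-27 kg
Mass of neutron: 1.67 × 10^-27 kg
The neutron has the longer wavelength.

Using λ = h/√(2mKE):

For alpha particle: λ₁ = h/√(2m₁KE) = 3.52 × 10^-13 m
For neutron: λ₂ = h/√(2m₂KE) = 7.01 × 10^-13 m

Since λ ∝ 1/√m at constant kinetic energy, the lighter particle has the longer wavelength.

The neutron has the longer de Broglie wavelength.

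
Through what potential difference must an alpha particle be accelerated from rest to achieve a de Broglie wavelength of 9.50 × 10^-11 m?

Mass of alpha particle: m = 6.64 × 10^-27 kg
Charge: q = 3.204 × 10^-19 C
1.14 × 10^-2 V

From λ = h/√(2mqV), we solve for V:

λ² = h²/(2mqV)
V = h²/(2mqλ²)
V = (6.626 × 10^-34 J·s)² / (2 × 6.64 × 10^-27 kg × 3.204 × 10^-19 C × (9.50 × 10^-11 m)²)
V = 1.14 × 10^-2 V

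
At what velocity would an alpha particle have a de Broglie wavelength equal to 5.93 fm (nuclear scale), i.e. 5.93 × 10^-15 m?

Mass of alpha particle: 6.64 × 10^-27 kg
1.68 × 10^7 m/s

From λ = h/(mv), solve for v:

v = h/(mλ)
v = (6.626 × 10^-34 J·s) / (6.64 × 10^-27 kg × 5.93 × 10^-15 m)
v = 1.68 × 10^7 m/s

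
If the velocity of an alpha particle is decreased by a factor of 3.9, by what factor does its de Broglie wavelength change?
The wavelength increases by a factor of 3.9.

From λ = h/(mv), the wavelength is inversely proportional to velocity:

λ ∝ 1/v

If v → v/3.9, then λ → 3.9λ

When velocity is decreased by a factor of 3.9, the wavelength increases by a factor of 3.9.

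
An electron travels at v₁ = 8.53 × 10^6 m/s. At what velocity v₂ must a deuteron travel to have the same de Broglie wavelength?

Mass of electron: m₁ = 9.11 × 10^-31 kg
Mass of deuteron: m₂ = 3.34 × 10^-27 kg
v₂ = 2.33 × 10^3 m/s

For equal de Broglie wavelengths: λ₁ = λ₂

h/(m₁v₁) = h/(m₂v₂)
m₁v₁ = m₂v₂
v₂ = v₁ · (m₁/m₂)

v₂ = 8.53 × 10^6 m/s × (9.11 × 10^-31 kg / 3.34 × 10^-27 kg)
v₂ = 2.33 × 10^3 m/s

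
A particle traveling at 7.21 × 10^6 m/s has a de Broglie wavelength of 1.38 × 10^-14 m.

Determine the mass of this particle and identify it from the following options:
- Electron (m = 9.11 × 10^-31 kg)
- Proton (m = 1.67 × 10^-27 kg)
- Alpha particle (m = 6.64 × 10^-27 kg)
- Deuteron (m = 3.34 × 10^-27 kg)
The particle is an alpha particle.

From λ = h/(mv), solve for mass:

m = h/(λv)
m = (6.626 × 10^-34 J·s) / (1.38 × 10^-14 m × 7.21 × 10^6 m/s)
m = 6.66 × 10^-27 kg

Comparing with the listed masses, this is closest to an alpha particle.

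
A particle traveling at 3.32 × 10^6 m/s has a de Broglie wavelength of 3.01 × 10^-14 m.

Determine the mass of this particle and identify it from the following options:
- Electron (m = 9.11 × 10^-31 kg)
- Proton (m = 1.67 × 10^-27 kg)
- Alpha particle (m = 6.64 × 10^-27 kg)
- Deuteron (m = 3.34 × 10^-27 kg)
The particle is an alpha particle.

From λ = h/(mv), solve for mass:

m = h/(λv)
m = (6.626 × 10^-34 J·s) / (3.01 × 10^-14 m × 3.32 × 10^6 m/s)
m = 6.63 × 10^-27 kg

Comparing with the listed masses, this is closest to an alpha particle.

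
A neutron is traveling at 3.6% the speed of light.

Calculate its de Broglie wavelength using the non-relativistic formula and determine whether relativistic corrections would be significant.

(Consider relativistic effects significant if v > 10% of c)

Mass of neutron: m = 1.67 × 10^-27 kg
No, relativistic corrections are not needed.

Using the non-relativistic de Broglie formula λ = h/(mv):

v = 3.6% × c = 1.079 × 10^7 m/s

λ = h/(mv)
λ = (6.626 × 10^-34 J·s) / (1.67 × 10^-27 kg × 1.079 × 10^7 m/s)
λ = 3.68 × 10^-14 m

Since v = 3.6% of c < 10% of c, relativistic corrections are NOT significant and this non-relativistic result is a good approximation.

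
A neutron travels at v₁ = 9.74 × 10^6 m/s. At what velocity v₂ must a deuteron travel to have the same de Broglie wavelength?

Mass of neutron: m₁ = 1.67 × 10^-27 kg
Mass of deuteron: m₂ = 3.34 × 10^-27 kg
v₂ = 4.87 × 10^6 m/s

For equal de Broglie wavelengths: λ₁ = λ₂

h/(m₁v₁) = h/(m₂v₂)
m₁v₁ = m₂v₂
v₂ = v₁ · (m₁/m₂)

v₂ = 9.74 × 10^6 m/s × (1.67 × 10^-27 kg / 3.34 × 10^-27 kg)
v₂ = 4.87 × 10^6 m/s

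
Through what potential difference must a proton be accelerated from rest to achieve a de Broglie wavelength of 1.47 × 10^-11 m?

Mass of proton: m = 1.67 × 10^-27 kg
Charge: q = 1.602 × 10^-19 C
3.80 V

From λ = h/√(2mqV), we solve for V:

λ² = h²/(2mqV)
V = h²/(2mqλ²)
V = (6.626 × 10^-34 J·s)² / (2 × 1.67 × 10^-27 kg × 1.602 × 10^-19 C × (1.47 × 10^-11 m)²)
V = 3.80 V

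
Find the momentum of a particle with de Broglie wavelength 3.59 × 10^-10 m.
1.85 × 10^-24 kg·m/s

From the de Broglie relation λ = h/p, we solve for p:

p = h/λ
p = (6.626 × 10^-34 J·s) / (3.59 × 10^-10 m)
p = 1.85 × 10^-24 kg·m/s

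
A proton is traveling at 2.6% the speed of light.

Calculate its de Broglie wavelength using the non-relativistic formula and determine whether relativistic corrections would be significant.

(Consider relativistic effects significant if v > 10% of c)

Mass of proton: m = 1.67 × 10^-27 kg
No, relativistic corrections are not needed.

Using the non-relativistic de Broglie formula λ = h/(mv):

v = 2.6% × c = 7.795 × 10^6 m/s

λ = h/(mv)
λ = (6.626 × 10^-34 J·s) / (1.67 × 10^-27 kg × 7.795 × 10^6 m/s)
λ = 5.09 × 10^-14 m

Since v = 2.6% of c < 10% of c, relativistic corrections are NOT significant and this non-relativistic result is a good approximation.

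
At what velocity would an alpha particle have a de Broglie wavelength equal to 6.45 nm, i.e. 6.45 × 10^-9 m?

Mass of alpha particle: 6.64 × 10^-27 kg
1.55 × 10^1 m/s

From λ = h/(mv), solve for v:

v = h/(mλ)
v = (6.626 × 10^-34 J·s) / (6.64 × 10^-27 kg × 6.45 × 10^-9 m)
v = 1.55 × 10^1 m/s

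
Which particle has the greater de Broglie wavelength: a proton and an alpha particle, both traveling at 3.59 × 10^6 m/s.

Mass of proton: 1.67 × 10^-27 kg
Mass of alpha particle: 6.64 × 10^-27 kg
The proton has the longer wavelength.

Using λ = h/(mv), since both particles have the same velocity, the wavelength depends only on mass.

For proton: λ₁ = h/(m₁v) = 1.11 × 10^-13 m
For alpha particle: λ₂ = h/(m₂v) = 2.78 × 10^-14 m

Since λ ∝ 1/m at constant velocity, the lighter particle has the longer wavelength.

The proton has the longer de Broglie wavelength.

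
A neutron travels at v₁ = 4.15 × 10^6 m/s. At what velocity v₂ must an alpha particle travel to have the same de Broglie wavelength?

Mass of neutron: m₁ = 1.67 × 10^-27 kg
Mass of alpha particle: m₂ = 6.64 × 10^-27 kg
v₂ = 1.04 × 10^6 m/s

For equal de Broglie wavelengths: λ₁ = λ₂

h/(m₁v₁) = h/(m₂v₂)
m₁v₁ = m₂v₂
v₂ = v₁ · (m₁/m₂)

v₂ = 4.15 × 10^6 m/s × (1.67 × 10^-27 kg / 6.64 × 10^-27 kg)
v₂ = 1.04 × 10^6 m/s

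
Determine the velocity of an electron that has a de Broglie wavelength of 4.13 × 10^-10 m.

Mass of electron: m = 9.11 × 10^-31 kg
1.76 × 10^6 m/s

From the de Broglie relation λ = h/(mv), we solve for v:

v = h/(mλ)
v = (6.626 × 10^-34 J·s) / (9.11 × 10^-31 kg × 4.13 × 10^-10 m)
v = 1.76 × 10^6 m/s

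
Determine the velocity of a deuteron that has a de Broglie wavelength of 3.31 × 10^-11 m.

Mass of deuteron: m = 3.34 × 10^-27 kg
5.99 × 10^3 m/s

From the de Broglie relation λ = h/(mv), we solve for v:

v = h/(mλ)
v = (6.626 × 10^-34 J·s) / (3.34 × 10^-27 kg × 3.31 × 10^-11 m)
v = 5.99 × 10^3 m/s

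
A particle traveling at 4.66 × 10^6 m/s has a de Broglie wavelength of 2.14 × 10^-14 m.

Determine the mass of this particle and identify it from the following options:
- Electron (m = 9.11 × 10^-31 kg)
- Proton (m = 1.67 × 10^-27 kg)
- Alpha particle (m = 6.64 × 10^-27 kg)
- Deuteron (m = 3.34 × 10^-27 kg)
The particle is an alpha particle.

From λ = h/(mv), solve for mass:

m = h/(λv)
m = (6.626 × 10^-34 J·s) / (2.14 × 10^-14 m × 4.66 × 10^6 m/s)
m = 6.64 × 10^-27 kg

Comparing with the listed masses, this is closest to an alpha particle.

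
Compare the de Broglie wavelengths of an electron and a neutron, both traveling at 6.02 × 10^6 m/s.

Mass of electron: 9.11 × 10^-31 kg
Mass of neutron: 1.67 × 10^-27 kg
The electron has the longer wavelength.

Using λ = h/(mv), since both particles have the same velocity, the wavelength depends only on mass.

For electron: λ₁ = h/(m₁v) = 1.21 × 10^-10 m
For neutron: λ₂ = h/(m₂v) = 6.59 × 10^-14 m

Since λ ∝ 1/m at constant velocity, the lighter particle has the longer wavelength.

The electron has the longer de Broglie wavelength.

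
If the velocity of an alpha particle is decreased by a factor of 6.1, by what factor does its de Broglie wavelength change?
The wavelength increases by a factor of 6.1.

From λ = h/(mv), the wavelength is inversely proportional to velocity:

λ ∝ 1/v

If v → v/6.1, then λ → 6.1λ

When velocity is decreased by a factor of 6.1, the wavelength increases by a factor of 6.1.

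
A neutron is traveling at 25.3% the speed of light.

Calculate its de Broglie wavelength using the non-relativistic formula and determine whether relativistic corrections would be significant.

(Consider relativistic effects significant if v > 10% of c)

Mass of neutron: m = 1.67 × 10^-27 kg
Yes, relativistic corrections are needed.

Using the non-relativistic de Broglie formula λ = h/(mv):

v = 25.3% × c = 7.585 × 10^7 m/s

λ = h/(mv)
λ = (6.626 × 10^-34 J·s) / (1.67 × 10^-27 kg × 7.585 × 10^7 m/s)
λ = 5.23 × 10^-15 m

Since v = 25.3% of c > 10% of c, relativistic corrections ARE significant and the actual wavelength would differ from this non-relativistic estimate.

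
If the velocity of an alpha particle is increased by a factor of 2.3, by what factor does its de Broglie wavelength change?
The wavelength decreases by a factor of 2.3.

From λ = h/(mv), the wavelength is inversely proportional to velocity:

λ ∝ 1/v

If v → 2.3v, then λ → λ/2.3

When velocity is increased by a factor of 2.3, the wavelength decreases by a factor of 2.3.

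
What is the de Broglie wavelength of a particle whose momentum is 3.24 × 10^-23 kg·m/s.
2.05 × 10^-11 m

Using the de Broglie relation λ = h/p:

λ = h/p
λ = (6.626 × 10^-34 J·s) / (3.24 × 10^-23 kg·m/s)
λ = 2.05 × 10^-11 m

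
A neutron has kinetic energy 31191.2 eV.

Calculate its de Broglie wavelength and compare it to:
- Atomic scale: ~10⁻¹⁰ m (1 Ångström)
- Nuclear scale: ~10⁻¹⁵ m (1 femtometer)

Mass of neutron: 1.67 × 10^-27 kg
λ = 1.62 × 10^-13 m, which is between nuclear and atomic scales.

Using λ = h/√(2mKE):

KE = 31191.2 eV = 4.997 × 10^-15 J

λ = h/√(2mKE)
λ = (6.626 × 10^-34 J·s) / √(2 × 1.67 × 10^-27 kg × 4.997 × 10^-15 J)
λ = 1.62 × 10^-13 m

Comparison:
- Atomic scale (10⁻¹⁰ m): λ is 0.0016× this size
- Nuclear scale (10⁻¹⁵ m): λ is 1.6e+02× this size

The wavelength is between nuclear and atomic scales.

This wavelength is appropriate for probing atomic structure but too large for nuclear physics experiments.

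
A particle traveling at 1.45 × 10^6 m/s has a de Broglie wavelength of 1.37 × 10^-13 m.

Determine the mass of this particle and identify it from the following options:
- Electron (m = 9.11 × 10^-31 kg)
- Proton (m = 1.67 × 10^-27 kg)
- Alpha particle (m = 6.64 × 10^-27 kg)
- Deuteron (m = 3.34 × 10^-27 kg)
The particle is a deuteron.

From λ = h/(mv), solve for mass:

m = h/(λv)
m = (6.626 × 10^-34 J·s) / (1.37 × 10^-13 m × 1.45 × 10^6 m/s)
m = 3.34 × 10^-27 kg

Comparing with the listed masses, this is closest to a deuteron.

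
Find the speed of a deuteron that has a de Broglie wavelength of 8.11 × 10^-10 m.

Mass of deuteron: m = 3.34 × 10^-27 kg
2.45 × 10^2 m/s

From the de Broglie relation λ = h/(mv), we solve for v:

v = h/(mλ)
v = (6.626 × 10^-34 J·s) / (3.34 × 10^-27 kg × 8.11 × 10^-10 m)
v = 2.45 × 10^2 m/s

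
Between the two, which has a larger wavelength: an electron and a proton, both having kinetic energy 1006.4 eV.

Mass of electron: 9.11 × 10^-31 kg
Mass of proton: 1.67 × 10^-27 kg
The electron has the longer wavelength.

Using λ = h/√(2mKE):

For electron: λ₁ = h/√(2m₁KE) = 3.87 × 10^-11 m
For proton: λ₂ = h/√(2m₂KE) = 9.03 × 10^-13 m

Since λ ∝ 1/√m at constant kinetic energy, the lighter particle has the longer wavelength.

The electron has the longer de Broglie wavelength.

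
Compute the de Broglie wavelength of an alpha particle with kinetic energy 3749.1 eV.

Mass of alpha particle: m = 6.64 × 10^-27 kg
2.35 × 10^-13 m

Using λ = h/√(2mKE):

First convert KE to Joules: KE = 3749.1 eV = 6.007 × 10^-16 J

λ = h/√(2mKE)
λ = (6.626 × 10^-34 J·s) / √(2 × 6.64 × 10^-27 kg × 6.007 × 10^-16 J)
λ = 2.35 × 10^-13 m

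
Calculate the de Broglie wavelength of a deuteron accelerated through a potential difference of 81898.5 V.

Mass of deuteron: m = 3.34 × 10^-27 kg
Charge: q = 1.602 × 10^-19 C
7.08 × 10^-14 m

When a particle is accelerated through voltage V, it gains kinetic energy KE = qV.

The de Broglie wavelength is then λ = h/√(2mqV):

λ = h/√(2mqV)
λ = (6.626 × 10^-34 J·s) / √(2 × 3.34 × 10^-27 kg × 1.602 × 10^-19 C × 81898.5 V)
λ = 7.08 × 10^-14 m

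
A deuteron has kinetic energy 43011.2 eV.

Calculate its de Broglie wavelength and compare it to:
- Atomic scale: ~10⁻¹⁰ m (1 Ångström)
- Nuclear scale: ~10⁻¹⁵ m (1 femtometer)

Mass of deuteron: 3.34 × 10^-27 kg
λ = 9.77 × 10^-14 m, which is between nuclear and atomic scales.

Using λ = h/√(2mKE):

KE = 43011.2 eV = 6.891 × 10^-15 J

λ = h/√(2mKE)
λ = (6.626 × 10^-34 J·s) / √(2 × 3.34 × 10^-27 kg × 6.891 × 10^-15 J)
λ = 9.77 × 10^-14 m

Comparison:
- Atomic scale (10⁻¹⁰ m): λ is 0.00098× this size
- Nuclear scale (10⁻¹⁵ m): λ is 98× this size

The wavelength is between nuclear and atomic scales.

This wavelength is appropriate for probing atomic structure but too large for nuclear physics experiments.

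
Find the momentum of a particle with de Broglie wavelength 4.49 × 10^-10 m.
1.48 × 10^-24 kg·m/s

From the de Broglie relation λ = h/p, we solve for p:

p = h/λ
p = (6.626 × 10^-34 J·s) / (4.49 × 10^-10 m)
p = 1.48 × 10^-24 kg·m/s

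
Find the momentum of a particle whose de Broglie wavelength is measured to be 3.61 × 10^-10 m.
1.84 × 10^-24 kg·m/s

From the de Broglie relation λ = h/p, we solve for p:

p = h/λ
p = (6.626 × 10^-34 J·s) / (3.61 × 10^-10 m)
p = 1.84 × 10^-24 kg·m/s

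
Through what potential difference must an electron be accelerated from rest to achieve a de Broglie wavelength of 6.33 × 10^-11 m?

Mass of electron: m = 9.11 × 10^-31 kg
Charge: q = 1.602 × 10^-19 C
375 V

From λ = h/√(2mqV), we solve for V:

λ² = h²/(2mqV)
V = h²/(2mqλ²)
V = (6.626 × 10^-34 J·s)² / (2 × 9.11 × 10^-31 kg × 1.602 × 10^-19 C × (6.33 × 10^-11 m)²)
V = 375 V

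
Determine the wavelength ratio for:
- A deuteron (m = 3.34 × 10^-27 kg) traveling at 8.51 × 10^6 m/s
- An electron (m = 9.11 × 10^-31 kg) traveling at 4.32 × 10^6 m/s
λ₁/λ₂ = 1.38 × 10^-4

Using λ = h/(mv):

λ₁ = h/(m₁v₁) = 2.33 × 10^-14 m
λ₂ = h/(m₂v₂) = 1.68 × 10^-10 m

Ratio λ₁/λ₂ = (m₂v₂)/(m₁v₁)
         = (9.11 × 10^-31 kg × 4.32 × 10^6 m/s) / (3.34 × 10^-27 kg × 8.51 × 10^6 m/s)
         = 1.38 × 10^-4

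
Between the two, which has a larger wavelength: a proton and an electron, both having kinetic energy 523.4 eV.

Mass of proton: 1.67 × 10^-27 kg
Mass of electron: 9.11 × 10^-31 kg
The electron has the longer wavelength.

Using λ = h/√(2mKE):

For proton: λ₁ = h/√(2m₁KE) = 1.25 × 10^-12 m
For electron: λ₂ = h/√(2m₂KE) = 5.36 × 10^-11 m

Since λ ∝ 1/√m at constant kinetic energy, the lighter particle has the longer wavelength.

The electron has the longer de Broglie wavelength.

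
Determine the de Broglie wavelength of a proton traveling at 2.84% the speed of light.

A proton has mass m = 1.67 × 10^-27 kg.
4.66 × 10^-14 m

Using the de Broglie relation λ = h/(mv):

v = 2.84% × c = 8.514 × 10^6 m/s

λ = h/(mv)
λ = (6.626 × 10^-34 J·s) / (1.67 × 10^-27 kg × 8.514 × 10^6 m/s)
λ = 4.66 × 10^-14 m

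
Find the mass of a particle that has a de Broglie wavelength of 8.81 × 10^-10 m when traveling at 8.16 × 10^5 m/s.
9.22 × 10^-31 kg

From the de Broglie relation λ = h/(mv), we solve for m:

m = h/(λv)
m = (6.626 × 10^-34 J·s) / (8.81 × 10^-10 m × 8.16 × 10^5 m/s)
m = 9.22 × 10^-31 kg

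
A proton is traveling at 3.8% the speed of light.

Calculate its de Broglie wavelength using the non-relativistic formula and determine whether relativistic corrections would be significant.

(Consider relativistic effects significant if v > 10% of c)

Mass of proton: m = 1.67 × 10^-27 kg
No, relativistic corrections are not needed.

Using the non-relativistic de Broglie formula λ = h/(mv):

v = 3.8% × c = 1.139 × 10^7 m/s

λ = h/(mv)
λ = (6.626 × 10^-34 J·s) / (1.67 × 10^-27 kg × 1.139 × 10^7 m/s)
λ = 3.48 × 10^-14 m

Since v = 3.8% of c < 10% of c, relativistic corrections are NOT significant and this non-relativistic result is a good approximation.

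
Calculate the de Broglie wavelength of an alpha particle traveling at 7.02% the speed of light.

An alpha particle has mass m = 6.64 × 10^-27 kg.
4.74 × 10^-15 m

Using the de Broglie relation λ = h/(mv):

v = 7.02% × c = 2.105 × 10^7 m/s

λ = h/(mv)
λ = (6.626 × 10^-34 J·s) / (6.64 × 10^-27 kg × 2.105 × 10^7 m/s)
λ = 4.74 × 10^-15 m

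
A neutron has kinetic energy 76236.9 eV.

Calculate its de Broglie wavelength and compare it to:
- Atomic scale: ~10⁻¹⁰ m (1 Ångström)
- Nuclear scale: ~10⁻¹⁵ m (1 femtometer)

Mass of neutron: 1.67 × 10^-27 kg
λ = 1.04 × 10^-13 m, which is between nuclear and atomic scales.

Using λ = h/√(2mKE):

KE = 76236.9 eV = 1.221 × 10^-14 J

λ = h/√(2mKE)
λ = (6.626 × 10^-34 J·s) / √(2 × 1.67 × 10^-27 kg × 1.221 × 10^-14 J)
λ = 1.04 × 10^-13 m

Comparison:
- Atomic scale (10⁻¹⁰ m): λ is 0.001× this size
- Nuclear scale (10⁻¹⁵ m): λ is 1e+02× this size

The wavelength is between nuclear and atomic scales.

This wavelength is appropriate for probing atomic structure but too large for nuclear physics experiments.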